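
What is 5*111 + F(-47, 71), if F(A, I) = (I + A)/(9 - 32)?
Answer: 12741/23 ≈ 553.96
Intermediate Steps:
F(A, I) = -A/23 - I/23 (F(A, I) = (A + I)/(-23) = (A + I)*(-1/23) = -A/23 - I/23)
5*111 + F(-47, 71) = 5*111 + (-1/23*(-47) - 1/23*71) = 555 + (47/23 - 71/23) = 555 - 24/23 = 12741/23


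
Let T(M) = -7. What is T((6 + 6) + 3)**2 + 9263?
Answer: 9312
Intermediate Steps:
T((6 + 6) + 3)**2 + 9263 = (-7)**2 + 9263 = 49 + 9263 = 9312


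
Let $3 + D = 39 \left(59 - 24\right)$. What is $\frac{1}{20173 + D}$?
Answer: $\frac{1}{21535} \approx 4.6436 \cdot 10^{-5}$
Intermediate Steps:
$D = 1362$ ($D = -3 + 39 \left(59 - 24\right) = -3 + 39 \cdot 35 = -3 + 1365 = 1362$)
$\frac{1}{20173 + D} = \frac{1}{20173 + 1362} = \frac{1}{21535}$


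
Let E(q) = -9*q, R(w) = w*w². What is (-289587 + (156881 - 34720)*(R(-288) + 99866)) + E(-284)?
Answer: -2905966887997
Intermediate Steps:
R(w) = w³
(-289587 + (156881 - 34720)*(R(-288) + 99866)) + E(-284) = (-289587 + (156881 - 34720)*((-288)³ + 99866)) - 9*(-284) = (-289587 + 122161*(-23887872 + 99866)) + 2556 = (-289587 + 122161*(-23788006)) + 2556 = (-289587 - 2905966600966) + 2556 = -2905966890553 + 2556 = -2905966887997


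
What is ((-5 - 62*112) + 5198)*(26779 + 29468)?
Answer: -98488497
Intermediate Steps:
((-5 - 62*112) + 5198)*(26779 + 29468) = ((-5 - 6944) + 5198)*56247 = (-6949 + 5198)*56247 = -1751*56247 = -98488497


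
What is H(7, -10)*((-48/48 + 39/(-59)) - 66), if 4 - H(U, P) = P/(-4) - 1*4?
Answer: -21956/59 ≈ -372.14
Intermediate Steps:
H(U, P) = 8 + P/4 (H(U, P) = 4 - (P/(-4) - 1*4) = 4 - (P*(-¼) - 4) = 4 - (-P/4 - 4) = 4 - (-4 - P/4) = 4 + (4 + P/4) = 8 + P/4)
H(7, -10)*((-48/48 + 39/(-59)) - 66) = (8 + (¼)*(-10))*((-48/48 + 39/(-59)) - 66) = (8 - 5/2)*((-48*1/48 + 39*(-1/59)) - 66) = 11*((-1 - 39/59) - 66)/2 = 11*(-98/59 - 66)/2 = (11/2)*(-3992/59) = -21956/59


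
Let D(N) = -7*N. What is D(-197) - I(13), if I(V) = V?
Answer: 1366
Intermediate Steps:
D(-197) - I(13) = -7*(-197) - 1*13 = 1379 - 13 = 1366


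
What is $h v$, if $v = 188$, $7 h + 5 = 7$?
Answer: $\frac{376}{7} \approx 53.714$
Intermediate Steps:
$h = \frac{2}{7}$ ($h = - \frac{5}{7} + \frac{1}{7} \cdot 7 = - \frac{5}{7} + 1 = \frac{2}{7} \approx 0.28571$)
$h v = \frac{2}{7} \cdot 188 = \frac{376}{7}$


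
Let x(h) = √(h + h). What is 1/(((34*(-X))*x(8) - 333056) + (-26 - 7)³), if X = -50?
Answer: -1/362193 ≈ -2.7610e-6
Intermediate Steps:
x(h) = √2*√h (x(h) = √(2*h) = √2*√h)
1/(((34*(-X))*x(8) - 333056) + (-26 - 7)³) = 1/(((34*(-1*(-50)))*(√2*√8) - 333056) + (-26 - 7)³) = 1/(((34*50)*(√2*(2*√2)) - 333056) + (-33)³) = 1/((1700*4 - 333056) - 35937) = 1/((6800 - 333056) - 35937) = 1/(-326256 - 35937) = 1/(-362193) = -1/362193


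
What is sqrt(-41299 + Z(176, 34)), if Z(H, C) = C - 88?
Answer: I*sqrt(41353) ≈ 203.35*I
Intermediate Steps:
Z(H, C) = -88 + C
sqrt(-41299 + Z(176, 34)) = sqrt(-41299 + (-88 + 34)) = sqrt(-41299 - 54) = sqrt(-41353) = I*sqrt(41353)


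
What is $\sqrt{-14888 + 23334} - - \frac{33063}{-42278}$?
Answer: $- \frac{33063}{42278} + \sqrt{8446} \approx 91.12$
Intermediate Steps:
$\sqrt{-14888 + 23334} - - \frac{33063}{-42278} = \sqrt{8446} - \left(-33063\right) \left(- \frac{1}{42278}\right) = \sqrt{8446} - \frac{33063}{42278} = - \frac{33063}{42278} + \sqrt{8446}$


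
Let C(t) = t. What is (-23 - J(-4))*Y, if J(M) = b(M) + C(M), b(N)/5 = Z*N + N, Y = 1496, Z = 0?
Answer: 1496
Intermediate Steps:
b(N) = 5*N (b(N) = 5*(0*N + N) = 5*(0 + N) = 5*N)
J(M) = 6*M (J(M) = 5*M + M = 6*M)
(-23 - J(-4))*Y = (-23 - 6*(-4))*1496 = (-23 - 1*(-24))*1496 = (-23 + 24)*1496 = 1*1496 = 1496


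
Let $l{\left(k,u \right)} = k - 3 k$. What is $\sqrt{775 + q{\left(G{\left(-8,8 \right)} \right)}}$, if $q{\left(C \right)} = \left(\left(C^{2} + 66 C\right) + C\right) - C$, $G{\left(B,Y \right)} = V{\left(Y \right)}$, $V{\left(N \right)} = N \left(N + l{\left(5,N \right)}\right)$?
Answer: $5 i \approx 5.0 i$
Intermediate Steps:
$l{\left(k,u \right)} = - 2 k$
$V{\left(N \right)} = N \left(-10 + N\right)$ ($V{\left(N \right)} = N \left(N - 10\right) = N \left(-10 + N\right)$)
$G{\left(B,Y \right)} = Y \left(-10 + Y\right)$
$q{\left(C \right)} = C^{2} + 66 C$ ($q{\left(C \right)} = \left(C^{2} + 67 C\right) - C = C^{2} + 66 C$)
$\sqrt{775 + q{\left(G{\left(-8,8 \right)} \right)}} = \sqrt{775 + 8 \left(-10 + 8\right) \left(66 + 8 \left(-10 + 8\right)\right)} = \sqrt{775 + 8 \left(-2\right) \left(66 + 8 \left(-2\right)\right)} = \sqrt{775 - 16 \left(66 - 16\right)} = \sqrt{775 - 800} = \sqrt{-25} = 5 i$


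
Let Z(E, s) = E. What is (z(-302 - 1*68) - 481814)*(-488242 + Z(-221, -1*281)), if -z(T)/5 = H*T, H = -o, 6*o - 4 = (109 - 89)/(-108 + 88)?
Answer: 235800140157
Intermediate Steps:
o = ½ (o = ⅔ + ((109 - 89)/(-108 + 88))/6 = ⅔ + (20/(-20))/6 = ⅔ + (20*(-1/20))/6 = ⅔ + (⅙)*(-1) = ⅔ - ⅙ = ½ ≈ 0.50000)
H = -½ (H = -1*½ = -½ ≈ -0.50000)
z(T) = 5*T/2 (z(T) = -(-5)*T/2 = 5*T/2)
(z(-302 - 1*68) - 481814)*(-488242 + Z(-221, -1*281)) = (5*(-302 - 1*68)/2 - 481814)*(-488242 - 221) = (5*(-302 - 68)/2 - 481814)*(-488463) = ((5/2)*(-370) - 481814)*(-488463) = (-925 - 481814)*(-488463) = -482739*(-488463) = 235800140157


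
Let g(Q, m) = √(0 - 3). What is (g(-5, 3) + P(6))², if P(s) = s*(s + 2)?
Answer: (48 + I*√3)² ≈ 2301.0 + 166.28*I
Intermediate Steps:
P(s) = s*(2 + s)
g(Q, m) = I*√3 (g(Q, m) = √(-3) = I*√3)
(g(-5, 3) + P(6))² = (I*√3 + 6*(2 + 6))² = (I*√3 + 6*8)² = (I*√3 + 48)² = (48 + I*√3)²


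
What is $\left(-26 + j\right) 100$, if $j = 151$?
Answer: $12500$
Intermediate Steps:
$\left(-26 + j\right) 100 = \left(-26 + 151\right) 100 = 125 \cdot 100 = 12500$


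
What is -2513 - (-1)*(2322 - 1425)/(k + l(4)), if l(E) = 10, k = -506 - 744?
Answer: -3117017/1240 ≈ -2513.7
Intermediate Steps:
k = -1250
-2513 - (-1)*(2322 - 1425)/(k + l(4)) = -2513 - (-1)*(2322 - 1425)/(-1250 + 10) = -2513 - (-1)*897/(-1240) = -2513 - (-1)*897*(-1/1240) = -2513 - (-1)*(-897)/1240 = -2513 - 1*897/1240 = -2513 - 897/1240 = -3117017/1240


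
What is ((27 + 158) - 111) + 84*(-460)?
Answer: -38566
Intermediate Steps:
((27 + 158) - 111) + 84*(-460) = (185 - 111) - 38640 = 74 - 38640 = -38566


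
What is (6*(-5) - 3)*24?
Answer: -792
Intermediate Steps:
(6*(-5) - 3)*24 = (-30 - 3)*24 = -33*24 = -792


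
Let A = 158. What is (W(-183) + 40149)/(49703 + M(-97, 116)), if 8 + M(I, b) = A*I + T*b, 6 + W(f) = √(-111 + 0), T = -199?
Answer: 40143/11285 + I*√111/11285 ≈ 3.5572 + 0.0009336*I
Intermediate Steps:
W(f) = -6 + I*√111 (W(f) = -6 + √(-111 + 0) = -6 + √(-111) = -6 + I*√111)
M(I, b) = -8 - 199*b + 158*I (M(I, b) = -8 + (158*I - 199*b) = -8 + (-199*b + 158*I) = -8 - 199*b + 158*I)
(W(-183) + 40149)/(49703 + M(-97, 116)) = ((-6 + I*√111) + 40149)/(49703 + (-8 - 199*116 + 158*(-97))) = (40143 + I*√111)/(49703 + (-8 - 23084 - 15326)) = (40143 + I*√111)/(49703 - 38418) = (40143 + I*√111)/11285 = (40143 + I*√111)*(1/11285) = 40143/11285 + I*√111/11285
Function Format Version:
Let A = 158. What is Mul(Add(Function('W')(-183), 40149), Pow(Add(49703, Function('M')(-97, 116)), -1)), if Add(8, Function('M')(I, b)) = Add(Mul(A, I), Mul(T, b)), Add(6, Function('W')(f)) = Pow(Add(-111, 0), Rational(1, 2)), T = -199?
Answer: Add(Rational(40143, 11285), Mul(Rational(1, 11285), I, Pow(111, Rational(1, 2)))) ≈ Add(3.5572, Mul(0.00093360, I))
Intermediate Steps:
Function('W')(f) = Add(-6, Mul(I, Pow(111, Rational(1, 2)))) (Function('W')(f) = Add(-6, Pow(Add(-111, 0), Rational(1, 2))) = Add(-6, Pow(-111, Rational(1, 2))) = Add(-6, Mul(I, Pow(111, Rational(1, 2)))))
Function('M')(I, b) = Add(-8, Mul(-199, b), Mul(158, I)) (Function('M')(I, b) = Add(-8, Add(Mul(158, I), Mul(-199, b))) = Add(-8, Add(Mul(-199, b), Mul(158, I))) = Add(-8, Mul(-199, b), Mul(158, I)))
Mul(Add(Function('W')(-183), 40149), Pow(Add(49703, Function('M')(-97, 116)), -1)) = Mul(Add(Add(-6, Mul(I, Pow(111, Rational(1, 2)))), 40149), Pow(Add(49703, Add(-8, Mul(-199, 116), Mul(158, -97))), -1)) = Mul(Add(40143, Mul(I, Pow(111, Rational(1, 2)))), Pow(Add(49703, Add(-8, -23084, -15326)), -1)) = Mul(Add(40143, Mul(I, Pow(111, Rational(1, 2)))), Pow(Add(49703, -38418), -1)) = Mul(Add(40143, Mul(I, Pow(111, Rational(1, 2)))), Pow(11285, -1)) = Mul(Add(40143, Mul(I, Pow(111, Rational(1, 2)))), Rational(1, 11285)) = Add(Rational(40143, 11285), Mul(Rational(1, 11285), I, Pow(111, Rational(1, 2))))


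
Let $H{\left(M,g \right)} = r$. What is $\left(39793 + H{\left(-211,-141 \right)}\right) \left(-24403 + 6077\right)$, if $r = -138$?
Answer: $-726717530$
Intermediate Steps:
$H{\left(M,g \right)} = -138$
$\left(39793 + H{\left(-211,-141 \right)}\right) \left(-24403 + 6077\right) = \left(39793 - 138\right) \left(-24403 + 6077\right) = 39655 \left(-18326\right) = -726717530$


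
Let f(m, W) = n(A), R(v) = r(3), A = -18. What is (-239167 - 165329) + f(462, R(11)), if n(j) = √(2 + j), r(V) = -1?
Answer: -404496 + 4*I ≈ -4.045e+5 + 4.0*I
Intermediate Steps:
R(v) = -1
f(m, W) = 4*I (f(m, W) = √(2 - 18) = √(-16) = 4*I)
(-239167 - 165329) + f(462, R(11)) = (-239167 - 165329) + 4*I = -404496 + 4*I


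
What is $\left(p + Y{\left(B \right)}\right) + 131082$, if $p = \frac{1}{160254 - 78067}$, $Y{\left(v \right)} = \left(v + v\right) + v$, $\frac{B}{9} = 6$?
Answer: $\frac{10786550629}{82187} \approx 1.3124 \cdot 10^{5}$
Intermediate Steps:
$B = 54$ ($B = 9 \cdot 6 = 54$)
$Y{\left(v \right)} = 3 v$ ($Y{\left(v \right)} = 2 v + v = 3 v$)
$p = \frac{1}{82187} \approx 1.2167 \cdot 10^{-5}$
$\left(p + Y{\left(B \right)}\right) + 131082 = \left(\frac{1}{82187} + 3 \cdot 54\right) + 131082 = \left(\frac{1}{82187} + 162\right) + 131082 = \frac{13314295}{82187} + 131082 = \frac{10786550629}{82187}$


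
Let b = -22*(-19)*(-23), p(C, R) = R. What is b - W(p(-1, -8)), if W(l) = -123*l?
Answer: -10598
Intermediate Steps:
b = -9614 (b = 418*(-23) = -9614)
b - W(p(-1, -8)) = -9614 - (-123)*(-8) = -9614 - 1*984 = -9614 - 984 = -10598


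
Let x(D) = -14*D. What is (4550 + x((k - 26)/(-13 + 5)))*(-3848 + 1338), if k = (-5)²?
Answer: -22832215/2 ≈ -1.1416e+7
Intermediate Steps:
k = 25
(4550 + x((k - 26)/(-13 + 5)))*(-3848 + 1338) = (4550 - 14*(25 - 26)/(-13 + 5))*(-3848 + 1338) = (4550 - (-14)/(-8))*(-2510) = (4550 - (-14)*(-1)/8)*(-2510) = (4550 - 14*⅛)*(-2510) = (4550 - 7/4)*(-2510) = (18193/4)*(-2510) = -22832215/2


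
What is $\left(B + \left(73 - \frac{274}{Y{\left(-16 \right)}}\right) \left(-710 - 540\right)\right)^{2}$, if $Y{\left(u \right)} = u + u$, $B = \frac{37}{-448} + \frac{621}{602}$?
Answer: $\frac{3857322392277144961}{371101696} \approx 1.0394 \cdot 10^{10}$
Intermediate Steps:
$B = \frac{18281}{19264}$ ($B = 37 \left(- \frac{1}{448}\right) + 621 \cdot \frac{1}{602} = - \frac{37}{448} + \frac{621}{602} = \frac{18281}{19264} \approx 0.94897$)
$Y{\left(u \right)} = 2 u$
$\left(B + \left(73 - \frac{274}{Y{\left(-16 \right)}}\right) \left(-710 - 540\right)\right)^{2} = \left(\frac{18281}{19264} + \left(73 - \frac{274}{2 \left(-16\right)}\right) \left(-710 - 540\right)\right)^{2} = \left(\frac{18281}{19264} + \left(73 - \frac{274}{-32}\right) \left(-1250\right)\right)^{2} = \left(\frac{18281}{19264} + \left(73 - - \frac{137}{16}\right) \left(-1250\right)\right)^{2} = \left(\frac{18281}{19264} + \left(73 + \frac{137}{16}\right) \left(-1250\right)\right)^{2} = \left(\frac{18281}{19264} + \frac{1305}{16} \left(-1250\right)\right)^{2} = \left(\frac{18281}{19264} - \frac{815625}{8}\right)^{2} = \left(- \frac{1964006719}{19264}\right)^{2} = \frac{3857322392277144961}{371101696}$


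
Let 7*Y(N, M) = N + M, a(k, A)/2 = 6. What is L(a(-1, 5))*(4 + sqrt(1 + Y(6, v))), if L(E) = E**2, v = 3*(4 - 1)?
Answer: 576 + 144*sqrt(154)/7 ≈ 831.29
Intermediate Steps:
a(k, A) = 12 (a(k, A) = 2*6 = 12)
v = 9 (v = 3*3 = 9)
Y(N, M) = M/7 + N/7 (Y(N, M) = (N + M)/7 = (M + N)/7 = M/7 + N/7)
L(a(-1, 5))*(4 + sqrt(1 + Y(6, v))) = 12**2*(4 + sqrt(1 + ((1/7)*9 + (1/7)*6))) = 144*(4 + sqrt(1 + (9/7 + 6/7))) = 144*(4 + sqrt(1 + 15/7)) = 144*(4 + sqrt(22/7)) = 144*(4 + sqrt(154)/7) = 576 + 144*sqrt(154)/7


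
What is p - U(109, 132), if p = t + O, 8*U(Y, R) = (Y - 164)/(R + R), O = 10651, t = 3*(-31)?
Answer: 2027141/192 ≈ 10558.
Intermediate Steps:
t = -93
U(Y, R) = (-164 + Y)/(16*R) (U(Y, R) = ((Y - 164)/(R + R))/8 = ((-164 + Y)/((2*R)))/8 = ((-164 + Y)*(1/(2*R)))/8 = ((-164 + Y)/(2*R))/8 = (-164 + Y)/(16*R))
p = 10558 (p = -93 + 10651 = 10558)
p - U(109, 132) = 10558 - (-164 + 109)/(16*132) = 10558 - (-55)/(16*132) = 10558 - 1*(-5/192) = 10558 + 5/192 = 2027141/192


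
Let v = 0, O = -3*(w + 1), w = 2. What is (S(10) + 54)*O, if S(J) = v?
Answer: -486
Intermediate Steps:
O = -9 (O = -3*(2 + 1) = -3*3 = -9)
S(J) = 0
(S(10) + 54)*O = (0 + 54)*(-9) = 54*(-9) = -486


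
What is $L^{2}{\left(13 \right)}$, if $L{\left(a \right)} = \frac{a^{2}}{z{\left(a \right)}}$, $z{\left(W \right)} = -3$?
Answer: $\frac{28561}{9} \approx 3173.4$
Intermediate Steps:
$L{\left(a \right)} = - \frac{a^{2}}{3}$ ($L{\left(a \right)} = \frac{a^{2}}{-3} = a^{2} \left(- \frac{1}{3}\right) = - \frac{a^{2}}{3}$)
$L^{2}{\left(13 \right)} = \left(- \frac{13^{2}}{3}\right)^{2} = \left(\left(- \frac{1}{3}\right) 169\right)^{2} = \left(- \frac{169}{3}\right)^{2} = \frac{28561}{9}$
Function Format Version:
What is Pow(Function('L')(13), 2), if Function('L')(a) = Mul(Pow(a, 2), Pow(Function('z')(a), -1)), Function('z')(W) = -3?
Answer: Rational(28561, 9) ≈ 3173.4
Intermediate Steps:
Function('L')(a) = Mul(Rational(-1, 3), Pow(a, 2)) (Function('L')(a) = Mul(Pow(a, 2), Pow(-3, -1)) = Mul(Pow(a, 2), Rational(-1, 3)) = Mul(Rational(-1, 3), Pow(a, 2)))
Pow(Function('L')(13), 2) = Pow(Mul(Rational(-1, 3), Pow(13, 2)), 2) = Pow(Mul(Rational(-1, 3), 169), 2) = Pow(Rational(-169, 3), 2) = Rational(28561, 9)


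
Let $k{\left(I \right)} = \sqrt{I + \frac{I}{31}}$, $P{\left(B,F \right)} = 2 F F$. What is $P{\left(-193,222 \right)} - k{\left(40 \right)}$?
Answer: $98568 - \frac{16 \sqrt{155}}{31} \approx 98562.0$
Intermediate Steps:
$P{\left(B,F \right)} = 2 F^{2}$
$k{\left(I \right)} = \frac{4 \sqrt{62} \sqrt{I}}{31}$ ($k{\left(I \right)} = \sqrt{I + I \frac{1}{31}} = \sqrt{I + \frac{I}{31}} = \sqrt{\frac{32 I}{31}} = \frac{4 \sqrt{62} \sqrt{I}}{31}$)
$P{\left(-193,222 \right)} - k{\left(40 \right)} = 2 \cdot 222^{2} - \frac{4 \sqrt{62} \sqrt{40}}{31} = 2 \cdot 49284 - \frac{4 \sqrt{62} \cdot 2 \sqrt{10}}{31} = 98568 - \frac{16 \sqrt{155}}{31}$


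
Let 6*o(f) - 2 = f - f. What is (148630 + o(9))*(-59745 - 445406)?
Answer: -225242284541/3 ≈ -7.5081e+10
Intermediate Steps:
o(f) = ⅓ (o(f) = ⅓ + (f - f)/6 = ⅓ + (⅙)*0 = ⅓ + 0 = ⅓)
(148630 + o(9))*(-59745 - 445406) = (148630 + ⅓)*(-59745 - 445406) = (445891/3)*(-505151) = -225242284541/3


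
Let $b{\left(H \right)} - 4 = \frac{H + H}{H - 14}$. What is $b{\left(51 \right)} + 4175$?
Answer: $\frac{154725}{37} \approx 4181.8$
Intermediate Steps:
$b{\left(H \right)} = 4 + \frac{2 H}{-14 + H}$ ($b{\left(H \right)} = 4 + \frac{H + H}{H - 14} = 4 + \frac{2 H}{-14 + H}$)
$b{\left(51 \right)} + 4175 = \frac{2 \left(-28 + 3 \cdot 51\right)}{-14 + 51} + 4175 = \frac{2 \left(-28 + 153\right)}{37} + 4175 = 2 \cdot \frac{1}{37} \cdot 125 + 4175 = \frac{250}{37} + 4175 = \frac{154725}{37}$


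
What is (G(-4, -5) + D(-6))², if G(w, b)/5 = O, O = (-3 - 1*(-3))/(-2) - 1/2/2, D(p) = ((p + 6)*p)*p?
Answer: 25/16 ≈ 1.5625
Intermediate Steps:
D(p) = p²*(6 + p) (D(p) = ((6 + p)*p)*p = (p*(6 + p))*p = p²*(6 + p))
O = -¼ (O = (-3 + 3)*(-½) - 1*½*(½) = 0*(-½) - ½*½ = 0 - ¼ = -¼ ≈ -0.25000)
G(w, b) = -5/4 (G(w, b) = 5*(-¼) = -5/4)
(G(-4, -5) + D(-6))² = (-5/4 + (-6)²*(6 - 6))² = (-5/4 + 36*0)² = (-5/4 + 0)² = (-5/4)² = 25/16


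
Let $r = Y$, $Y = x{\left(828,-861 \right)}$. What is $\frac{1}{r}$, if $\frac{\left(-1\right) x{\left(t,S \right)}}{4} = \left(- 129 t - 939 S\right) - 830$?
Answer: $- \frac{1}{2803348} \approx -3.5672 \cdot 10^{-7}$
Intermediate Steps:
$x{\left(t,S \right)} = 3320 + 516 t + 3756 S$ ($x{\left(t,S \right)} = - 4 \left(\left(- 129 t - 939 S\right) - 830\right) = - 4 \left(\left(- 939 S - 129 t\right) - 830\right) = - 4 \left(-830 - 939 S - 129 t\right) = 3320 + 516 t + 3756 S$)
$Y = -2803348$ ($Y = 3320 + 516 \cdot 828 + 3756 \left(-861\right) = 3320 + 427248 - 3233916 = -2803348$)
$r = -2803348$
$\frac{1}{r} = \frac{1}{-2803348} = - \frac{1}{2803348}$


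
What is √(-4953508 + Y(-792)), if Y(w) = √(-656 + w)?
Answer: √(-4953508 + 2*I*√362) ≈ 0.009 + 2225.6*I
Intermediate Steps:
√(-4953508 + Y(-792)) = √(-4953508 + √(-656 - 792)) = √(-4953508 + √(-1448)) = √(-4953508 + 2*I*√362)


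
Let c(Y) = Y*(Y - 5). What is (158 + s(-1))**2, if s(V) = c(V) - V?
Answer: 27225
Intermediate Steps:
c(Y) = Y*(-5 + Y)
s(V) = -V + V*(-5 + V) (s(V) = V*(-5 + V) - V = -V + V*(-5 + V))
(158 + s(-1))**2 = (158 - (-6 - 1))**2 = (158 - 1*(-7))**2 = (158 + 7)**2 = 165**2 = 27225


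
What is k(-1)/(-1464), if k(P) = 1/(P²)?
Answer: -1/1464 ≈ -0.00068306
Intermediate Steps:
k(P) = P⁻²
k(-1)/(-1464) = 1/(-1464*(-1)²) = -1/1464*1 = -1/1464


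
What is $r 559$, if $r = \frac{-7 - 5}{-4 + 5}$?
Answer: $-6708$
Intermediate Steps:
$r = -12$ ($r = - \frac{12}{1} = \left(-12\right) 1 = -12$)
$r 559 = \left(-12\right) 559 = -6708$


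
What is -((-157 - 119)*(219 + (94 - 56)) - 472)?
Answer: 71404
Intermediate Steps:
-((-157 - 119)*(219 + (94 - 56)) - 472) = -(-276*(219 + 38) - 472) = -(-276*257 - 472) = -(-70932 - 472) = -1*(-71404) = 71404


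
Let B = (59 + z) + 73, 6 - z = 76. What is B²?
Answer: 3844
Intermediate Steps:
z = -70 (z = 6 - 1*76 = 6 - 76 = -70)
B = 62 (B = (59 - 70) + 73 = -11 + 73 = 62)
B² = 62² = 3844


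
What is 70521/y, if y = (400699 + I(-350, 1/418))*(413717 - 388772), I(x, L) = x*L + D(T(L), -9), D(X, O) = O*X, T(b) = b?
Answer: 9825926/1392694508245 ≈ 7.0553e-6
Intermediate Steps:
I(x, L) = -9*L + L*x (I(x, L) = x*L - 9*L = L*x - 9*L = -9*L + L*x)
y = 4178083524735/418 (y = (400699 + (-9 - 350)/418)*(413717 - 388772) = (400699 + (1/418)*(-359))*24945 = (400699 - 359/418)*24945 = (167491823/418)*24945 = 4178083524735/418 ≈ 9.9954e+9)
70521/y = 70521/(4178083524735/418) = 70521*(418/4178083524735) = 9825926/1392694508245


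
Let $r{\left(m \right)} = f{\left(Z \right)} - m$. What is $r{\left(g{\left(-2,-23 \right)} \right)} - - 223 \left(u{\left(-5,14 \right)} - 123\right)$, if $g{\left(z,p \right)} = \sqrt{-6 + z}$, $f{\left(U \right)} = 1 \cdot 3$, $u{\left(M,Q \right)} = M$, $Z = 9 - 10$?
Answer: $-28541 - 2 i \sqrt{2} \approx -28541.0 - 2.8284 i$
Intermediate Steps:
$Z = -1$
$f{\left(U \right)} = 3$
$r{\left(m \right)} = 3 - m$
$r{\left(g{\left(-2,-23 \right)} \right)} - - 223 \left(u{\left(-5,14 \right)} - 123\right) = \left(3 - \sqrt{-6 - 2}\right) - - 223 \left(-5 - 123\right) = \left(3 - \sqrt{-8}\right) - \left(-223\right) \left(-128\right) = \left(3 - 2 i \sqrt{2}\right) - 28544 = -28541 - 2 i \sqrt{2}$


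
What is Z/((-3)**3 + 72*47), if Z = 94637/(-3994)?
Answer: -94637/13407858 ≈ -0.0070583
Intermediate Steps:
Z = -94637/3994 (Z = 94637*(-1/3994) = -94637/3994 ≈ -23.695)
Z/((-3)**3 + 72*47) = -94637/(3994*((-3)**3 + 72*47)) = -94637/(3994*(-27 + 3384)) = -94637/3994/3357 = -94637/3994*1/3357 = -94637/13407858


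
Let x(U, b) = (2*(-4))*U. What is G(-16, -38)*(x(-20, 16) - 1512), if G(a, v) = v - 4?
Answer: 56784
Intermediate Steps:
x(U, b) = -8*U
G(a, v) = -4 + v
G(-16, -38)*(x(-20, 16) - 1512) = (-4 - 38)*(-8*(-20) - 1512) = -42*(160 - 1512) = -42*(-1352) = 56784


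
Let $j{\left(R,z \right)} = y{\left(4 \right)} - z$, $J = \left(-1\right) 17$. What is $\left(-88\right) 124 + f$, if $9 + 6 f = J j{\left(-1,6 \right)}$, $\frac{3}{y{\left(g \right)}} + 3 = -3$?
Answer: $- \frac{130741}{12} \approx -10895.0$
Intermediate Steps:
$y{\left(g \right)} = - \frac{1}{2}$ ($y{\left(g \right)} = \frac{3}{-3 - 3} = \frac{3}{-6} = 3 \left(- \frac{1}{6}\right) = - \frac{1}{2}$)
$J = -17$
$j{\left(R,z \right)} = - \frac{1}{2} - z$
$f = \frac{203}{12}$ ($f = - \frac{3}{2} + \frac{\left(-17\right) \left(- \frac{1}{2} - 6\right)}{6} = - \frac{3}{2} + \frac{\left(-17\right) \left(- \frac{13}{2}\right)}{6} = - \frac{3}{2} + \frac{1}{6} \cdot \frac{221}{2} = - \frac{3}{2} + \frac{221}{12} = \frac{203}{12} \approx 16.917$)
$\left(-88\right) 124 + f = \left(-88\right) 124 + \frac{203}{12} = -10912 + \frac{203}{12} = - \frac{130741}{12}$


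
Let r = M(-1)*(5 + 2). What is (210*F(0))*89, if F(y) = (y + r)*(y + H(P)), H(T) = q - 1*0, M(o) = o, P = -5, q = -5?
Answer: 654150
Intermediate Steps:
H(T) = -5 (H(T) = -5 - 1*0 = -5 + 0 = -5)
r = -7 (r = -(5 + 2) = -1*7 = -7)
F(y) = (-7 + y)*(-5 + y) (F(y) = (y - 7)*(y - 5) = (-7 + y)*(-5 + y))
(210*F(0))*89 = (210*(35 + 0**2 - 12*0))*89 = (210*(35 + 0 + 0))*89 = (210*35)*89 = 7350*89 = 654150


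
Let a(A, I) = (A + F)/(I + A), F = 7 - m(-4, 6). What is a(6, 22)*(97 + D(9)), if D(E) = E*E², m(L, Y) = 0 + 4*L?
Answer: 1711/2 ≈ 855.50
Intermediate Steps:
m(L, Y) = 4*L
F = 23 (F = 7 - 4*(-4) = 7 - 1*(-16) = 7 + 16 = 23)
a(A, I) = (23 + A)/(A + I) (a(A, I) = (A + 23)/(I + A) = (23 + A)/(A + I))
D(E) = E³
a(6, 22)*(97 + D(9)) = ((23 + 6)/(6 + 22))*(97 + 9³) = (29/28)*(97 + 729) = ((1/28)*29)*826 = (29/28)*826 = 1711/2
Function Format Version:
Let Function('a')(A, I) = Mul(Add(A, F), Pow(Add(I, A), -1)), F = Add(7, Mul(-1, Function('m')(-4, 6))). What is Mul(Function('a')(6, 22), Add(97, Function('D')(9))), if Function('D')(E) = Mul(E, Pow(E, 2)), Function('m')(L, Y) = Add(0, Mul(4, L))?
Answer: Rational(1711, 2) ≈ 855.50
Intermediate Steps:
Function('m')(L, Y) = Mul(4, L)
F = 23 (F = Add(7, Mul(-1, Mul(4, -4))) = Add(7, Mul(-1, -16)) = Add(7, 16) = 23)
Function('a')(A, I) = Mul(Pow(Add(A, I), -1), Add(23, A)) (Function('a')(A, I) = Mul(Add(A, 23), Pow(Add(I, A), -1)) = Mul(Add(23, A), Pow(Add(A, I), -1)) = Mul(Pow(Add(A, I), -1), Add(23, A)))
Function('D')(E) = Pow(E, 3)
Mul(Function('a')(6, 22), Add(97, Function('D')(9))) = Mul(Mul(Pow(Add(6, 22), -1), Add(23, 6)), Add(97, Pow(9, 3))) = Mul(Mul(Pow(28, -1), 29), Add(97, 729)) = Mul(Mul(Rational(1, 28), 29), 826) = Mul(Rational(29, 28), 826) = Rational(1711, 2)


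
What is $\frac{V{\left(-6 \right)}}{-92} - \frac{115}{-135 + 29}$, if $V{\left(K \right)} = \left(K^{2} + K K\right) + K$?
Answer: $\frac{448}{1219} \approx 0.36751$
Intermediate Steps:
$V{\left(K \right)} = K + 2 K^{2}$ ($V{\left(K \right)} = \left(K^{2} + K^{2}\right) + K = 2 K^{2} + K = K + 2 K^{2}$)
$\frac{V{\left(-6 \right)}}{-92} - \frac{115}{-135 + 29} = \frac{\left(-6\right) \left(1 + 2 \left(-6\right)\right)}{-92} - \frac{115}{-135 + 29} = - 6 \left(1 - 12\right) \left(- \frac{1}{92}\right) - \frac{115}{-106} = \left(-6\right) \left(-11\right) \left(- \frac{1}{92}\right) - - \frac{115}{106} = 66 \left(- \frac{1}{92}\right) + \frac{115}{106} = - \frac{33}{46} + \frac{115}{106} = \frac{448}{1219}$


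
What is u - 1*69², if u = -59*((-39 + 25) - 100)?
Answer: 1965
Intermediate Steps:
u = 6726 (u = -59*(-14 - 100) = -59*(-114) = 6726)
u - 1*69² = 6726 - 1*69² = 6726 - 1*4761 = 6726 - 4761 = 1965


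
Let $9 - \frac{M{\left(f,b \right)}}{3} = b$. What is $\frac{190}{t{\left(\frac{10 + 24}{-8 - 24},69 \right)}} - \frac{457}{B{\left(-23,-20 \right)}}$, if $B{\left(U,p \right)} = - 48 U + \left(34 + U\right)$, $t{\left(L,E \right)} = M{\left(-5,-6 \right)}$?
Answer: $\frac{38257}{10035} \approx 3.8124$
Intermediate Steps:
$M{\left(f,b \right)} = 27 - 3 b$
$t{\left(L,E \right)} = 45$ ($t{\left(L,E \right)} = 27 - -18 = 27 + 18 = 45$)
$B{\left(U,p \right)} = 34 - 47 U$
$\frac{190}{t{\left(\frac{10 + 24}{-8 - 24},69 \right)}} - \frac{457}{B{\left(-23,-20 \right)}} = \frac{190}{45} - \frac{457}{34 - -1081} = 190 \cdot \frac{1}{45} - \frac{457}{34 + 1081} = \frac{38}{9} - \frac{457}{1115} = \frac{38257}{10035}$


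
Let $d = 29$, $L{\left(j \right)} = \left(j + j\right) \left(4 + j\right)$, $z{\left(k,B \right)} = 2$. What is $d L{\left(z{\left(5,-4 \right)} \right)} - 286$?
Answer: $410$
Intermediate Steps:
$L{\left(j \right)} = 2 j \left(4 + j\right)$
$d L{\left(z{\left(5,-4 \right)} \right)} - 286 = 29 \cdot 2 \cdot 2 \left(4 + 2\right) - 286 = 29 \cdot 2 \cdot 2 \cdot 6 - 286 = 29 \cdot 24 - 286 = 696 - 286 = 410$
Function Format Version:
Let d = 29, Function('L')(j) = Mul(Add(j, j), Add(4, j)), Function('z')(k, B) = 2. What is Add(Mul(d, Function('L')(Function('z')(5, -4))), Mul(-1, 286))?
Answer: 410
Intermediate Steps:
Function('L')(j) = Mul(2, j, Add(4, j)) (Function('L')(j) = Mul(Mul(2, j), Add(4, j)) = Mul(2, j, Add(4, j)))
Add(Mul(d, Function('L')(Function('z')(5, -4))), Mul(-1, 286)) = Add(Mul(29, Mul(2, 2, Add(4, 2))), Mul(-1, 286)) = Add(Mul(29, Mul(2, 2, 6)), -286) = Add(Mul(29, 24), -286) = Add(696, -286) = 410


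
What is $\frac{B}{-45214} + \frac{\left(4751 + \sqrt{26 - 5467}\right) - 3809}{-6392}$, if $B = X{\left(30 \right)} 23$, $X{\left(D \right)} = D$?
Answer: $- \frac{250011}{1537276} - \frac{i \sqrt{5441}}{6392} \approx -0.16263 - 0.01154 i$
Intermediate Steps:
$B = 690$ ($B = 30 \cdot 23 = 690$)
$\frac{B}{-45214} + \frac{\left(4751 + \sqrt{26 - 5467}\right) - 3809}{-6392} = \frac{690}{-45214} + \frac{\left(4751 + \sqrt{26 - 5467}\right) - 3809}{-6392} = 690 \left(- \frac{1}{45214}\right) + \left(\left(4751 + \sqrt{-5441}\right) - 3809\right) \left(- \frac{1}{6392}\right) = - \frac{345}{22607} + \left(\left(4751 + i \sqrt{5441}\right) - 3809\right) \left(- \frac{1}{6392}\right) = - \frac{345}{22607} + \left(942 + i \sqrt{5441}\right) \left(- \frac{1}{6392}\right) = - \frac{345}{22607} - \left(\frac{471}{3196} + \frac{i \sqrt{5441}}{6392}\right) = - \frac{250011}{1537276} - \frac{i \sqrt{5441}}{6392}$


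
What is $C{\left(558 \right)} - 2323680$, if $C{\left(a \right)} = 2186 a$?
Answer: $-1103892$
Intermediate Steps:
$C{\left(558 \right)} - 2323680 = 2186 \cdot 558 - 2323680 = 1219788 - 2323680 = -1103892$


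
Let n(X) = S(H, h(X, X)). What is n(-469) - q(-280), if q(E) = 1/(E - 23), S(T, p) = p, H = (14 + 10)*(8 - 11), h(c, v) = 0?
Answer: 1/303 ≈ 0.0033003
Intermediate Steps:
H = -72 (H = 24*(-3) = -72)
n(X) = 0
q(E) = 1/(-23 + E)
n(-469) - q(-280) = 0 - 1/(-23 - 280) = 0 - 1/(-303) = 0 - 1*(-1/303) = 0 + 1/303 = 1/303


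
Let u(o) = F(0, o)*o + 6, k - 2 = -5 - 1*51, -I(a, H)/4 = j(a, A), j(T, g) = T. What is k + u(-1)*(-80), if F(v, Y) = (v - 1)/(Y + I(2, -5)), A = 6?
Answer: -4726/9 ≈ -525.11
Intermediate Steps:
I(a, H) = -4*a
k = -54 (k = 2 + (-5 - 1*51) = 2 + (-5 - 51) = 2 - 56 = -54)
F(v, Y) = (-1 + v)/(-8 + Y) (F(v, Y) = (v - 1)/(Y - 4*2) = (-1 + v)/(Y - 8) = (-1 + v)/(-8 + Y))
u(o) = 6 - o/(-8 + o) (u(o) = ((-1 + 0)/(-8 + o))*o + 6 = (-1/(-8 + o))*o + 6 = -o/(-8 + o) + 6 = 6 - o/(-8 + o))
k + u(-1)*(-80) = -54 + ((-48 + 5*(-1))/(-8 - 1))*(-80) = -54 + ((-48 - 5)/(-9))*(-80) = -54 - ⅑*(-53)*(-80) = -54 + (53/9)*(-80) = -54 - 4240/9 = -4726/9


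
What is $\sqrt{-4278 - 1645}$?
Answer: $i \sqrt{5923} \approx 76.961 i$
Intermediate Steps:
$\sqrt{-4278 - 1645} = \sqrt{-5923} = i \sqrt{5923}$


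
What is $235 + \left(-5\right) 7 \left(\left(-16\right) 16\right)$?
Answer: $9195$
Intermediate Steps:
$235 + \left(-5\right) 7 \left(\left(-16\right) 16\right) = 235 - -8960 = 235 + 8960 = 9195$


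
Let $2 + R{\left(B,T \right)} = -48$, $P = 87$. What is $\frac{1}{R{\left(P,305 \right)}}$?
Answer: $- \frac{1}{50} \approx -0.02$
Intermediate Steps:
$R{\left(B,T \right)} = -50$ ($R{\left(B,T \right)} = -2 - 48 = -50$)
$\frac{1}{R{\left(P,305 \right)}} = \frac{1}{-50} = - \frac{1}{50}$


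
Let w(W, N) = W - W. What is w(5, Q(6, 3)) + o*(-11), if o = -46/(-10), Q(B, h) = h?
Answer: -253/5 ≈ -50.600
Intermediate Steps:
w(W, N) = 0
o = 23/5 (o = -46*(-⅒) = 23/5 ≈ 4.6000)
w(5, Q(6, 3)) + o*(-11) = 0 + (23/5)*(-11) = 0 - 253/5 = -253/5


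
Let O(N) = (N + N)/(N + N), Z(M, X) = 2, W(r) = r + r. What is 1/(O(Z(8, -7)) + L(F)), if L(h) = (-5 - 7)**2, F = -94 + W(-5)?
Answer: 1/145 ≈ 0.0068966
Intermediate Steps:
W(r) = 2*r
O(N) = 1 (O(N) = (2*N)/((2*N)) = (2*N)*(1/(2*N)) = 1)
F = -104 (F = -94 + 2*(-5) = -94 - 10 = -104)
L(h) = 144 (L(h) = (-12)**2 = 144)
1/(O(Z(8, -7)) + L(F)) = 1/(1 + 144) = 1/145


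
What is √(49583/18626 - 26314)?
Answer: I*√9128136596106/18626 ≈ 162.21*I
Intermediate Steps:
√(49583/18626 - 26314) = √(-490074981/18626) = I*√9128136596106/18626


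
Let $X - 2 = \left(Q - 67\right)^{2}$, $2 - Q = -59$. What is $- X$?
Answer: $-38$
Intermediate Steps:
$Q = 61$ ($Q = 2 - -59 = 2 + 59 = 61$)
$X = 38$ ($X = 2 + \left(61 - 67\right)^{2} = 2 + \left(-6\right)^{2} = 2 + 36 = 38$)
$- X = \left(-1\right) 38 = -38$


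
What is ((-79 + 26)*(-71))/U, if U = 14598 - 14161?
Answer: 3763/437 ≈ 8.6110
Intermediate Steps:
U = 437
((-79 + 26)*(-71))/U = ((-79 + 26)*(-71))/437 = -53*(-71)*(1/437) = 3763*(1/437) = 3763/437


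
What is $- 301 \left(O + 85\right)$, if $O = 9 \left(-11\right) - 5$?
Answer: $5719$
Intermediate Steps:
$O = -104$ ($O = -99 - 5 = -104$)
$- 301 \left(O + 85\right) = - 301 \left(-104 + 85\right) = \left(-301\right) \left(-19\right) = 5719$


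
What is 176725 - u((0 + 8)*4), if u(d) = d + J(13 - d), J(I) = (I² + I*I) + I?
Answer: 175990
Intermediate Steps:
J(I) = I + 2*I² (J(I) = (I² + I²) + I = 2*I² + I = I + 2*I²)
u(d) = d + (13 - d)*(27 - 2*d) (u(d) = d + (13 - d)*(1 + 2*(13 - d)) = d + (13 - d)*(1 + (26 - 2*d)) = d + (13 - d)*(27 - 2*d))
176725 - u((0 + 8)*4) = 176725 - ((0 + 8)*4 + (-27 + 2*((0 + 8)*4))*(-13 + (0 + 8)*4)) = 176725 - (8*4 + (-27 + 2*(8*4))*(-13 + 8*4)) = 176725 - (32 + (-27 + 2*32)*(-13 + 32)) = 176725 - (32 + (-27 + 64)*19) = 176725 - (32 + 37*19) = 176725 - (32 + 703) = 176725 - 1*735 = 176725 - 735 = 175990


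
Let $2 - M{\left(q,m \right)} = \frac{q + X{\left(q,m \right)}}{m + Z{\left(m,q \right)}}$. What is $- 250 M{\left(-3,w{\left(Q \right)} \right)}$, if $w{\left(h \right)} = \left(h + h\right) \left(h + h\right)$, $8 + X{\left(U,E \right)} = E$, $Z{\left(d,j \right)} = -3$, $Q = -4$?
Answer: $- \frac{17250}{61} \approx -282.79$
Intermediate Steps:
$X{\left(U,E \right)} = -8 + E$
$w{\left(h \right)} = 4 h^{2}$ ($w{\left(h \right)} = 2 h 2 h = 4 h^{2}$)
$M{\left(q,m \right)} = 2 - \frac{-8 + m + q}{-3 + m}$ ($M{\left(q,m \right)} = 2 - \frac{q + \left(-8 + m\right)}{m - 3} = 2 - \frac{-8 + m + q}{-3 + m}$)
$- 250 M{\left(-3,w{\left(Q \right)} \right)} = - 250 \frac{2 + 4 \left(-4\right)^{2} - -3}{-3 + 4 \left(-4\right)^{2}} = - 250 \frac{2 + 4 \cdot 16 + 3}{-3 + 4 \cdot 16} = - 250 \frac{2 + 64 + 3}{-3 + 64} = - 250 \cdot \frac{1}{61} \cdot 69 = \left(-250\right) \frac{69}{61} = - \frac{17250}{61}$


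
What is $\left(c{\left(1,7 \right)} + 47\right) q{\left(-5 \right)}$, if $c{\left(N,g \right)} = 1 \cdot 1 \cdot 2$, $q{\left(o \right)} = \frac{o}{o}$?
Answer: $49$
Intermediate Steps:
$q{\left(o \right)} = 1$
$c{\left(N,g \right)} = 2$ ($c{\left(N,g \right)} = 1 \cdot 2 = 2$)
$\left(c{\left(1,7 \right)} + 47\right) q{\left(-5 \right)} = \left(2 + 47\right) 1 = 49 \cdot 1 = 49$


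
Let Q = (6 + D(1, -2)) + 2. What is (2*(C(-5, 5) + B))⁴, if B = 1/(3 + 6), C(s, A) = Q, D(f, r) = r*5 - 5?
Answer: 236421376/6561 ≈ 36034.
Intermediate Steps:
D(f, r) = -5 + 5*r (D(f, r) = 5*r - 5 = -5 + 5*r)
Q = -7 (Q = (6 + (-5 + 5*(-2))) + 2 = (6 + (-5 - 10)) + 2 = (6 - 15) + 2 = -9 + 2 = -7)
C(s, A) = -7
B = ⅑ (B = 1/9 = ⅑ ≈ 0.11111)
(2*(C(-5, 5) + B))⁴ = (2*(-7 + ⅑))⁴ = (2*(-62/9))⁴ = (-124/9)⁴ = 236421376/6561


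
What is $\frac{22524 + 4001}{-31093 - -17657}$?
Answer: $- \frac{26525}{13436} \approx -1.9742$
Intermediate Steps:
$\frac{22524 + 4001}{-31093 - -17657} = \frac{26525}{-31093 + \left(-3614 + 21271\right)} = \frac{26525}{-31093 + 17657} = \frac{26525}{-13436} = 26525 \left(- \frac{1}{13436}\right) = - \frac{26525}{13436}$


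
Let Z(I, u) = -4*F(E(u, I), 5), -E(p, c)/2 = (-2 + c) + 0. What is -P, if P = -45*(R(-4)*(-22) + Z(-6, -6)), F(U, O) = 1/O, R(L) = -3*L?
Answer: -11916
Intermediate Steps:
E(p, c) = 4 - 2*c (E(p, c) = -2*((-2 + c) + 0) = -2*(-2 + c) = 4 - 2*c)
Z(I, u) = -⅘ (Z(I, u) = -4/5 = -4*⅕ = -⅘)
P = 11916 (P = -45*(-3*(-4)*(-22) - ⅘) = -45*(12*(-22) - ⅘) = -45*(-264 - ⅘) = -45*(-1324/5) = 11916)
-P = -1*11916 = -11916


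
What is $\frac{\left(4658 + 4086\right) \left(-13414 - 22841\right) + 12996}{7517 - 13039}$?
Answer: $\frac{158500362}{2761} \approx 57407.0$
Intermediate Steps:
$\frac{\left(4658 + 4086\right) \left(-13414 - 22841\right) + 12996}{7517 - 13039} = \frac{8744 \left(-36255\right) + 12996}{-5522} = \left(-317013720 + 12996\right) \left(- \frac{1}{5522}\right) = \left(-317000724\right) \left(- \frac{1}{5522}\right) = \frac{158500362}{2761}$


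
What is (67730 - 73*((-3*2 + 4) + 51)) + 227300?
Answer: 291453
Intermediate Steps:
(67730 - 73*((-3*2 + 4) + 51)) + 227300 = (67730 - 73*((-6 + 4) + 51)) + 227300 = (67730 - 73*(-2 + 51)) + 227300 = (67730 - 73*49) + 227300 = (67730 - 3577) + 227300 = 64153 + 227300 = 291453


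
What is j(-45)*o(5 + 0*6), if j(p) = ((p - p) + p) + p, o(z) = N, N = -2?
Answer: 180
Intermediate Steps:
o(z) = -2
j(p) = 2*p (j(p) = (0 + p) + p = p + p = 2*p)
j(-45)*o(5 + 0*6) = (2*(-45))*(-2) = -90*(-2) = 180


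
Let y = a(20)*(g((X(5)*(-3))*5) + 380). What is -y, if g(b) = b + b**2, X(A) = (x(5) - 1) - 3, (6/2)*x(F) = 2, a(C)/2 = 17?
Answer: -99620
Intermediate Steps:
a(C) = 34 (a(C) = 2*17 = 34)
x(F) = 2/3 (x(F) = (1/3)*2 = 2/3)
X(A) = -10/3 (X(A) = (2/3 - 1) - 3 = -1/3 - 3 = -10/3)
y = 99620 (y = 34*((-10/3*(-3)*5)*(1 - 10/3*(-3)*5) + 380) = 34*((10*5)*(1 + 10*5) + 380) = 34*(50*(1 + 50) + 380) = 34*(50*51 + 380) = 34*(2550 + 380) = 34*2930 = 99620)
-y = -1*99620 = -99620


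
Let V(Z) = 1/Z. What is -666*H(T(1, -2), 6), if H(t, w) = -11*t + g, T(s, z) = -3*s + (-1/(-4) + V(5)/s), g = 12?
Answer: -266733/10 ≈ -26673.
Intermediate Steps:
V(Z) = 1/Z
T(s, z) = ¼ - 3*s + 1/(5*s) (T(s, z) = -3*s + (-1/(-4) + 1/(5*s)) = -3*s + (-1*(-¼) + 1/(5*s)) = -3*s + (¼ + 1/(5*s)) = ¼ - 3*s + 1/(5*s))
H(t, w) = 12 - 11*t (H(t, w) = -11*t + 12 = 12 - 11*t)
-666*H(T(1, -2), 6) = -666*(12 - 11*(¼ - 3*1 + (⅕)/1)) = -666*(12 - 11*(¼ - 3 + (⅕)*1)) = -666*(12 - 11*(¼ - 3 + ⅕)) = -666*(12 - 11*(-51/20)) = -666*(12 + 561/20) = -666*801/20 = -266733/10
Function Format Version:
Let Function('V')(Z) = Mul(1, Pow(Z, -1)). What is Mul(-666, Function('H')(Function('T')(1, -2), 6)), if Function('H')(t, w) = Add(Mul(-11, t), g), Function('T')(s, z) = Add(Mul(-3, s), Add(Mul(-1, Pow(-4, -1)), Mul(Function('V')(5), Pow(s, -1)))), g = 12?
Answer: Rational(-266733, 10) ≈ -26673.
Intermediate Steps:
Function('V')(Z) = Pow(Z, -1)
Function('T')(s, z) = Add(Rational(1, 4), Mul(-3, s), Mul(Rational(1, 5), Pow(s, -1))) (Function('T')(s, z) = Add(Mul(-3, s), Add(Mul(-1, Pow(-4, -1)), Mul(Pow(5, -1), Pow(s, -1)))) = Add(Mul(-3, s), Add(Mul(-1, Rational(-1, 4)), Mul(Rational(1, 5), Pow(s, -1)))) = Add(Mul(-3, s), Add(Rational(1, 4), Mul(Rational(1, 5), Pow(s, -1)))) = Add(Rational(1, 4), Mul(-3, s), Mul(Rational(1, 5), Pow(s, -1))))
Function('H')(t, w) = Add(12, Mul(-11, t)) (Function('H')(t, w) = Add(Mul(-11, t), 12) = Add(12, Mul(-11, t)))
Mul(-666, Function('H')(Function('T')(1, -2), 6)) = Mul(-666, Add(12, Mul(-11, Add(Rational(1, 4), Mul(-3, 1), Mul(Rational(1, 5), Pow(1, -1)))))) = Mul(-666, Add(12, Mul(-11, Add(Rational(1, 4), -3, Mul(Rational(1, 5), 1))))) = Mul(-666, Add(12, Mul(-11, Add(Rational(1, 4), -3, Rational(1, 5))))) = Mul(-666, Add(12, Mul(-11, Rational(-51, 20)))) = Mul(-666, Add(12, Rational(561, 20))) = Mul(-666, Rational(801, 20)) = Rational(-266733, 10)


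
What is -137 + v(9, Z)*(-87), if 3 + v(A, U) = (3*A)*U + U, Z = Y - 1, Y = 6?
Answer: -12056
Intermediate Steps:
Z = 5 (Z = 6 - 1 = 5)
v(A, U) = -3 + U + 3*A*U (v(A, U) = -3 + ((3*A)*U + U) = -3 + (3*A*U + U) = -3 + (U + 3*A*U) = -3 + U + 3*A*U)
-137 + v(9, Z)*(-87) = -137 + (-3 + 5 + 3*9*5)*(-87) = -137 + (-3 + 5 + 135)*(-87) = -137 + 137*(-87) = -137 - 11919 = -12056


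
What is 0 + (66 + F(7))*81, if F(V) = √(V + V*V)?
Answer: 5346 + 162*√14 ≈ 5952.1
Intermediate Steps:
F(V) = √(V + V²)
0 + (66 + F(7))*81 = 0 + (66 + √(7*(1 + 7)))*81 = 0 + (66 + √(7*8))*81 = 0 + (66 + √56)*81 = 0 + (66 + 2*√14)*81 = 0 + (5346 + 162*√14) = 5346 + 162*√14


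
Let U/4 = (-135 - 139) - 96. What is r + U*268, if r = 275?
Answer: -396365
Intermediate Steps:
U = -1480 (U = 4*((-135 - 139) - 96) = 4*(-274 - 96) = 4*(-370) = -1480)
r + U*268 = 275 - 1480*268 = 275 - 396640 = -396365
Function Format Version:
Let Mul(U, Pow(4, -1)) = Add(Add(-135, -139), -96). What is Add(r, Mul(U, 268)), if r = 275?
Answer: -396365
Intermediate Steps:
U = -1480 (U = Mul(4, Add(Add(-135, -139), -96)) = Mul(4, Add(-274, -96)) = Mul(4, -370) = -1480)
Add(r, Mul(U, 268)) = Add(275, Mul(-1480, 268)) = Add(275, -396640) = -396365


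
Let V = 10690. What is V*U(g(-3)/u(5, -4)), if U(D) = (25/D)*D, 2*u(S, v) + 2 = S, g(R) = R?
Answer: 267250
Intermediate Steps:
u(S, v) = -1 + S/2
U(D) = 25
V*U(g(-3)/u(5, -4)) = 10690*25 = 267250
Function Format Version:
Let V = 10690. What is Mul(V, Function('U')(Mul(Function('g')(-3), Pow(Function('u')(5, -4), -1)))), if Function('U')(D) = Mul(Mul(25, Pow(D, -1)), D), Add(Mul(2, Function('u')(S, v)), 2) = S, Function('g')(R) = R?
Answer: 267250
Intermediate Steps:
Function('u')(S, v) = Add(-1, Mul(Rational(1, 2), S))
Function('U')(D) = 25
Mul(V, Function('U')(Mul(Function('g')(-3), Pow(Function('u')(5, -4), -1)))) = Mul(10690, 25) = 267250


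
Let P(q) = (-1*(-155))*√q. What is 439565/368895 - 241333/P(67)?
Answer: 87913/73779 - 241333*√67/10385 ≈ -189.02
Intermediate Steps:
P(q) = 155*√q
439565/368895 - 241333/P(67) = 439565/368895 - 241333*√67/10385 = 439565*(1/368895) - 241333*√67/10385 = 87913/73779 - 241333*√67/10385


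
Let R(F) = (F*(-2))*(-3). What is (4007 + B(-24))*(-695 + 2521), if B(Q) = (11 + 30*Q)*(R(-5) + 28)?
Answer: 9906050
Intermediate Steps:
R(F) = 6*F (R(F) = -2*F*(-3) = 6*F)
B(Q) = -22 - 60*Q (B(Q) = (11 + 30*Q)*(6*(-5) + 28) = (11 + 30*Q)*(-30 + 28) = (11 + 30*Q)*(-2) = -22 - 60*Q)
(4007 + B(-24))*(-695 + 2521) = (4007 + (-22 - 60*(-24)))*(-695 + 2521) = (4007 + (-22 + 1440))*1826 = (4007 + 1418)*1826 = 5425*1826 = 9906050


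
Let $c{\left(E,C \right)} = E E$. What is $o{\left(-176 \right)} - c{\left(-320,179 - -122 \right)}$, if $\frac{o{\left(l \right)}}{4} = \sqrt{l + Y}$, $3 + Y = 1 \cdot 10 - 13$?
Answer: $-102400 + 4 i \sqrt{182} \approx -1.024 \cdot 10^{5} + 53.963 i$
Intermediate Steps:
$Y = -6$ ($Y = -3 + \left(1 \cdot 10 - 13\right) = -3 + \left(10 - 13\right) = -3 - 3 = -6$)
$c{\left(E,C \right)} = E^{2}$
$o{\left(l \right)} = 4 \sqrt{-6 + l}$ ($o{\left(l \right)} = 4 \sqrt{l - 6} = 4 \sqrt{-6 + l}$)
$o{\left(-176 \right)} - c{\left(-320,179 - -122 \right)} = 4 \sqrt{-6 - 176} - \left(-320\right)^{2} = 4 \sqrt{-182} - 102400 = 4 i \sqrt{182} - 102400 = -102400 + 4 i \sqrt{182}$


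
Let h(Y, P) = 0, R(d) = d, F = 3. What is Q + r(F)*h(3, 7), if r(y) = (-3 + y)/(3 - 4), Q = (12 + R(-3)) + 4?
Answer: 13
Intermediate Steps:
Q = 13 (Q = (12 - 3) + 4 = 9 + 4 = 13)
r(y) = 3 - y (r(y) = (-3 + y)/(-1) = (-3 + y)*(-1) = 3 - y)
Q + r(F)*h(3, 7) = 13 + (3 - 1*3)*0 = 13 + (3 - 3)*0 = 13 + 0*0 = 13 + 0 = 13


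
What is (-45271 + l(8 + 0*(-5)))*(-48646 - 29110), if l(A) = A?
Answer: 3519469828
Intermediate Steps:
(-45271 + l(8 + 0*(-5)))*(-48646 - 29110) = (-45271 + (8 + 0*(-5)))*(-48646 - 29110) = (-45271 + (8 + 0))*(-77756) = (-45271 + 8)*(-77756) = -45263*(-77756) = 3519469828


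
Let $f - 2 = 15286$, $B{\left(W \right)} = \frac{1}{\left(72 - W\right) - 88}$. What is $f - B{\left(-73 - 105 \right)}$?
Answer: $\frac{2476655}{162} \approx 15288.0$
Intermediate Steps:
$B{\left(W \right)} = \frac{1}{-16 - W}$
$f = 15288$ ($f = 2 + 15286 = 15288$)
$f - B{\left(-73 - 105 \right)} = 15288 - - \frac{1}{16 - 178} = 15288 - - \frac{1}{-162} = 15288 - \left(-1\right) \left(- \frac{1}{162}\right) = 15288 - \frac{1}{162} = \frac{2476655}{162}$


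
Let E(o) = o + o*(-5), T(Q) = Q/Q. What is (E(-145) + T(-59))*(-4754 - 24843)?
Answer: -17195857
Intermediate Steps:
T(Q) = 1
E(o) = -4*o (E(o) = o - 5*o = -4*o)
(E(-145) + T(-59))*(-4754 - 24843) = (-4*(-145) + 1)*(-4754 - 24843) = (580 + 1)*(-29597) = 581*(-29597) = -17195857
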